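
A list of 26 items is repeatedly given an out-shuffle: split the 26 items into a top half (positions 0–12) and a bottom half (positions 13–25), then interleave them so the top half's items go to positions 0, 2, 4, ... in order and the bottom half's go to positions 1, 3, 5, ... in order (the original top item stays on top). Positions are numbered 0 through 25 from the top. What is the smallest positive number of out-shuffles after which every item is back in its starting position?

The out-shuffle permutes the 26 positions with cycle lengths [1, 1, 4, 20].
Every item is home exactly when every cycle has completed a whole number of laps, i.e. after lcm(1, 4, 20) = 20 out-shuffles.

20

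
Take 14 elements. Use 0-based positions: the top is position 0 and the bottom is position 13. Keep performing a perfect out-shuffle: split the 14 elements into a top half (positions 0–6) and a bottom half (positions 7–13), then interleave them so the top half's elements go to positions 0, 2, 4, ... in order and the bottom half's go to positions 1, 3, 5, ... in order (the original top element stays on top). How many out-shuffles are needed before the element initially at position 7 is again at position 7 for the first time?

Follow position 7 under repeated out-shuffles:
7 → 1 → 2 → 4 → 8 → 3 → 6 → 12 → 11 → 9 → 5 → 10 → 7
It first returns after 12 out-shuffles.

12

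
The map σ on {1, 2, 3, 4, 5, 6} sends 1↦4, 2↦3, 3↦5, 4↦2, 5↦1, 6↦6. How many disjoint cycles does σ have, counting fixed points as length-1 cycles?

2

Cycle decomposition: (1 4 2 3 5) (6).
2 cycles.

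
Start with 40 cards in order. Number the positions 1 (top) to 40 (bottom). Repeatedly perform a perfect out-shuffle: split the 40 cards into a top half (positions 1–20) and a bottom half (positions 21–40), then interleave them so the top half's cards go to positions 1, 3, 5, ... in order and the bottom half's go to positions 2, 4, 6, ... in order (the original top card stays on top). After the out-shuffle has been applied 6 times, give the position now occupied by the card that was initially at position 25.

Track the card's position through each out-shuffle:
25 → 10 → 19 → 37 → 34 → 28 → 16

16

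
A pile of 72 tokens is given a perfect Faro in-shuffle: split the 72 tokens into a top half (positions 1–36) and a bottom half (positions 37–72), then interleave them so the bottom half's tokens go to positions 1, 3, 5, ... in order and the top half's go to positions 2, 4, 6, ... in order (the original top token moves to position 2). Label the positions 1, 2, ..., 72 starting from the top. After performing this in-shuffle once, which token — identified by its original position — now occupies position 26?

13

Work backwards from position 26, undoing one in-shuffle at a time:
26 ← 13
So the token now at position 26 started at position 13.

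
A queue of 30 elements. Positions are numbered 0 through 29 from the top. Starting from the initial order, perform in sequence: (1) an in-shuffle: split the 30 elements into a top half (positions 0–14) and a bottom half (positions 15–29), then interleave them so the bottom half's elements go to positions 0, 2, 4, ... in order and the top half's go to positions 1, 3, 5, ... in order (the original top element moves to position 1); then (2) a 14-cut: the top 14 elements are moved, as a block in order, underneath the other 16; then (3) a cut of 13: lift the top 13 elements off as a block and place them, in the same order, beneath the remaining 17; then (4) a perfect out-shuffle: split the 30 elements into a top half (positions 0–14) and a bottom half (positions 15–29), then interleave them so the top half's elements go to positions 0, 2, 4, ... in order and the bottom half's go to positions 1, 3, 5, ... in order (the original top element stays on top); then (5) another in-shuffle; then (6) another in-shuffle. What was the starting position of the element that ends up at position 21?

3

Undo the operations in reverse order, starting from position 21:
  undo op 6 (in-shuffle, from top half): 21 ← 10
  undo op 5 (in-shuffle, from bottom half): 10 ← 20
  undo op 4 (out-shuffle, from top half): 20 ← 10
  undo op 3 (cut 13): 10 ← 23
  undo op 2 (cut 14): 23 ← 7
  undo op 1 (in-shuffle, from top half): 7 ← 3
So the element at position 21 came from original position 3.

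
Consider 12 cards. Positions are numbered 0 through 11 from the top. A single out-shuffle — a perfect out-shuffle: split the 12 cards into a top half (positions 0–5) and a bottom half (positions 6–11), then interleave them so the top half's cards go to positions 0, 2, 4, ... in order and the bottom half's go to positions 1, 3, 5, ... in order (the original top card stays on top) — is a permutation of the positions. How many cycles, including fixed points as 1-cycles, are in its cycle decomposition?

Trace each unvisited position around until it returns:
(0) (1 2 4 8 5 10 9 7 3 6) (11)
3 cycles in total.

3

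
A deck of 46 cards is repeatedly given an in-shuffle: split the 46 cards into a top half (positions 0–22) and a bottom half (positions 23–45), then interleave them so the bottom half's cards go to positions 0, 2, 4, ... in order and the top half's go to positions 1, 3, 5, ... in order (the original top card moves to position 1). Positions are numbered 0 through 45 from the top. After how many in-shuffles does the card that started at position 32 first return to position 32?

23

Follow position 32 under repeated in-shuffles:
32 → 18 → 37 → 28 → 10 → 21 → 43 → 40 → ... → 32 (length 23)
It first returns after 23 in-shuffles.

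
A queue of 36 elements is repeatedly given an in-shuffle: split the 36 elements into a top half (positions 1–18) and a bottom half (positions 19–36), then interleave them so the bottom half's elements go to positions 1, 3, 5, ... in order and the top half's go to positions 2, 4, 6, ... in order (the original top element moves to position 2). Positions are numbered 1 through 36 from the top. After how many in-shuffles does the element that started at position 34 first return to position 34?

Follow position 34 under repeated in-shuffles:
34 → 31 → 25 → 13 → 26 → 15 → 30 → 23 → ... → 34 (length 36)
It first returns after 36 in-shuffles.

36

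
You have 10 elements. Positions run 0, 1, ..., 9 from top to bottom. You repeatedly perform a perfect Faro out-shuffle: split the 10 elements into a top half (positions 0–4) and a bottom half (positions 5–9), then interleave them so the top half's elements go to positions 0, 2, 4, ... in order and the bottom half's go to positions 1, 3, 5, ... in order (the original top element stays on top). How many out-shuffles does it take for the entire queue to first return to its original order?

6

The out-shuffle permutes the 10 positions with cycle lengths [1, 1, 2, 6].
Every element is home exactly when every cycle has completed a whole number of laps, i.e. after lcm(1, 2, 6) = 6 out-shuffles.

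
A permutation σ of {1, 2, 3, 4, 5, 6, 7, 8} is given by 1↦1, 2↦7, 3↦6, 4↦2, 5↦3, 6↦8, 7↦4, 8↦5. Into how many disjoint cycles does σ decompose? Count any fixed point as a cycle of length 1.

Cycle decomposition: (1) (2 7 4) (3 6 8 5).
3 cycles.

3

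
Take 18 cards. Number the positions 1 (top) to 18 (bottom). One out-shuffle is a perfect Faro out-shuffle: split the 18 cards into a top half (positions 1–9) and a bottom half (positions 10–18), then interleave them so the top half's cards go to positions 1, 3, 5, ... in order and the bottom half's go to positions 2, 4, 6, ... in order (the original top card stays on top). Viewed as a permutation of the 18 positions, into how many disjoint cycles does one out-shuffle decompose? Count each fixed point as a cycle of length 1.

4

Trace each unvisited position around until it returns:
(1) (2 3 5 9 17 16 14 10) (4 7 13 8 15 12 6 11) (18)
4 cycles in total.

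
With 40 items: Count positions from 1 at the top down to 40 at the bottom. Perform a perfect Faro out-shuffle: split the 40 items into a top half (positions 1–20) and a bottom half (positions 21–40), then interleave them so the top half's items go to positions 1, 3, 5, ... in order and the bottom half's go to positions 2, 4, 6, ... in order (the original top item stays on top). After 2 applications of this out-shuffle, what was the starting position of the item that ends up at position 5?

2

Work backwards from position 5, undoing one out-shuffle at a time:
5 ← 3 ← 2
So the item now at position 5 started at position 2.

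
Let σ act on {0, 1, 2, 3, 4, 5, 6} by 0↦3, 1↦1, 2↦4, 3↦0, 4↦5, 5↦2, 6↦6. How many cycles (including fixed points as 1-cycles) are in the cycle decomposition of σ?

4

Cycle decomposition: (0 3) (1) (2 4 5) (6).
4 cycles.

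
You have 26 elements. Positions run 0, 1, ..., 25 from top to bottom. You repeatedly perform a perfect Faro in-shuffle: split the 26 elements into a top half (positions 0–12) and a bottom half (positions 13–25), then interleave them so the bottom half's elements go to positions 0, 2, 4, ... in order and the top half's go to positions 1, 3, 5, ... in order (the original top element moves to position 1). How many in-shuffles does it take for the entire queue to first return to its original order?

18

The in-shuffle permutes the 26 positions with cycle lengths [2, 6, 18].
Every element is home exactly when every cycle has completed a whole number of laps, i.e. after lcm(2, 6, 18) = 18 in-shuffles.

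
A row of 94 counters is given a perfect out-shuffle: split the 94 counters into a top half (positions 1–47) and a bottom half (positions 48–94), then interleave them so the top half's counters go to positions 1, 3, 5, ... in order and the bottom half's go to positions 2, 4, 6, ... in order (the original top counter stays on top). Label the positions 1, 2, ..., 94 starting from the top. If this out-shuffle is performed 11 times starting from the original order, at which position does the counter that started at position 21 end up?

Track the counter's position through each out-shuffle:
21 → 41 → 81 → 68 → 42 → 83 → 72 → 50 → 6 → 11 → 21 → 41

41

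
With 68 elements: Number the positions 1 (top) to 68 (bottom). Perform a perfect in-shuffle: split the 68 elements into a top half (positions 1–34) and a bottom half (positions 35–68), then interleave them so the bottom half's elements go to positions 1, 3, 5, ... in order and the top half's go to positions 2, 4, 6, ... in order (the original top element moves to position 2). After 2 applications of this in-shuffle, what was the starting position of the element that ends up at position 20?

5

Work backwards from position 20, undoing one in-shuffle at a time:
20 ← 10 ← 5
So the element now at position 20 started at position 5.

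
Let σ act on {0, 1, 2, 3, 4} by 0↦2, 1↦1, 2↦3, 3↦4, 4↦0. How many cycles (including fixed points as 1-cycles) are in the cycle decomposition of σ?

Cycle decomposition: (0 2 3 4) (1).
2 cycles.

2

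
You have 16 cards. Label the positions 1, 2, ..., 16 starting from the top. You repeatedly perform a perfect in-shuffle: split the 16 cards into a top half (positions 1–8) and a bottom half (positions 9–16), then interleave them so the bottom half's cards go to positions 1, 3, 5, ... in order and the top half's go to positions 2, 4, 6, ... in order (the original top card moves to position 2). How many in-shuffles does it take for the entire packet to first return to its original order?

The in-shuffle permutes the 16 positions with cycle lengths [8, 8].
Every card is home exactly when every cycle has completed a whole number of laps, i.e. after lcm(8) = 8 in-shuffles.

8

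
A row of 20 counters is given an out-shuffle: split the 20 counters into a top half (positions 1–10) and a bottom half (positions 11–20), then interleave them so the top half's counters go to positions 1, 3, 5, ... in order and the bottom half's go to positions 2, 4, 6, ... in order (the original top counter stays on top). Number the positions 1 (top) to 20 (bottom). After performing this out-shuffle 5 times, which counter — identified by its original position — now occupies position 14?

2

Work backwards from position 14, undoing one out-shuffle at a time:
14 ← 17 ← 9 ← 5 ← 3 ← 2
So the counter now at position 14 started at position 2.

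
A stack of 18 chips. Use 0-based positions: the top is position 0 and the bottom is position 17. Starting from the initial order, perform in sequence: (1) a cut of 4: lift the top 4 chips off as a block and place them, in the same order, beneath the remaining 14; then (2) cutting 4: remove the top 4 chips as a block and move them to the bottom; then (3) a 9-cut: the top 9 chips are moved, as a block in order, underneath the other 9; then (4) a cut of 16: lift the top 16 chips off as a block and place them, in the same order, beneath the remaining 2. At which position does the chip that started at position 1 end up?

Track the chip from position 1 forward through each operation:
  after op 1 (cut 4): 1 → 15
  after op 2 (cut 4): 15 → 11
  after op 3 (cut 9): 11 → 2
  after op 4 (cut 16): 2 → 4

4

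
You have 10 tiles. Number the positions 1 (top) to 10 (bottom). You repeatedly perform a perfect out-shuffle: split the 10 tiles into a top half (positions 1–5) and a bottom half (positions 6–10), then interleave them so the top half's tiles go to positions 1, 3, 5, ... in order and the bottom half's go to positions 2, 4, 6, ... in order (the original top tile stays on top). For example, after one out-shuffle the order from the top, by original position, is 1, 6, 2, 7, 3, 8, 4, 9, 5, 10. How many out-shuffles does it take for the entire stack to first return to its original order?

The out-shuffle permutes the 10 positions with cycle lengths [1, 1, 2, 6].
Every tile is home exactly when every cycle has completed a whole number of laps, i.e. after lcm(1, 2, 6) = 6 out-shuffles.

6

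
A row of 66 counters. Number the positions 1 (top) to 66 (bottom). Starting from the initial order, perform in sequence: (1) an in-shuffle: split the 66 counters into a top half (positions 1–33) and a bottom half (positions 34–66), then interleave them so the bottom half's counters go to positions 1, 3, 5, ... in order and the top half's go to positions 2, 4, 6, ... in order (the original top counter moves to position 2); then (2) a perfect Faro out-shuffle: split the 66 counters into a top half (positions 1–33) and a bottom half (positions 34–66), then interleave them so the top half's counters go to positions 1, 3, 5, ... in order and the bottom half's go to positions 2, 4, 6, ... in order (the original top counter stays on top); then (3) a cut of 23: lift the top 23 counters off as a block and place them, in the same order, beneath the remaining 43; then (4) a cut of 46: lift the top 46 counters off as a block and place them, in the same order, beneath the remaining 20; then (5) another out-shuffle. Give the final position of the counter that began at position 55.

Track the counter from position 55 forward through each operation:
  after op 1 (in-shuffle): 55 → 43
  after op 2 (out-shuffle): 43 → 20
  after op 3 (cut 23): 20 → 63
  after op 4 (cut 46): 63 → 17
  after op 5 (out-shuffle): 17 → 33

33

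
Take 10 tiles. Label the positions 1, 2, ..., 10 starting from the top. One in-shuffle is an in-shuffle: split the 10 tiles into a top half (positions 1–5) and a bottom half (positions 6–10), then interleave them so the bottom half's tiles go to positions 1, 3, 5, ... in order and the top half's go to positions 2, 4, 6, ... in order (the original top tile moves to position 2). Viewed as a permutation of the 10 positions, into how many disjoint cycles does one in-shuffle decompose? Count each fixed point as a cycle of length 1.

Trace each unvisited position around until it returns:
(1 2 4 8 5 10 9 7 3 6)
1 cycle in total.

1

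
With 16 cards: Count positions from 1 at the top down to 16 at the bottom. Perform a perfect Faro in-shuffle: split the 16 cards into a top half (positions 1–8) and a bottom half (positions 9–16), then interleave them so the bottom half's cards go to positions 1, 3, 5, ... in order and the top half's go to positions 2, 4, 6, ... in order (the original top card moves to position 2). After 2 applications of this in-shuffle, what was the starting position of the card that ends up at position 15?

Work backwards from position 15, undoing one in-shuffle at a time:
15 ← 16 ← 8
So the card now at position 15 started at position 8.

8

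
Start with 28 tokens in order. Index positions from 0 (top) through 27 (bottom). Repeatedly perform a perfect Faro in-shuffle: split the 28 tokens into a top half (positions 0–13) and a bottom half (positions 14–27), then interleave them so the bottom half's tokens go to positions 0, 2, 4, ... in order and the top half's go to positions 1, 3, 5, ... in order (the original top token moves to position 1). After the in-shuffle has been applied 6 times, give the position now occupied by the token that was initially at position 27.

Track the token's position through each in-shuffle:
27 → 26 → 24 → 20 → 12 → 25 → 22

22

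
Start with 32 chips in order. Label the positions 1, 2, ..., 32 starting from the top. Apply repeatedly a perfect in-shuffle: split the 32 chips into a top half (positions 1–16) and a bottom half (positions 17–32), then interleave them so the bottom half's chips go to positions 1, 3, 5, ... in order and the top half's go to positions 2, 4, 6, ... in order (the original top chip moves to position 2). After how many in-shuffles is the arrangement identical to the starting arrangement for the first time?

The in-shuffle permutes the 32 positions with cycle lengths [2, 10, 10, 10].
Every chip is home exactly when every cycle has completed a whole number of laps, i.e. after lcm(2, 10) = 10 in-shuffles.

10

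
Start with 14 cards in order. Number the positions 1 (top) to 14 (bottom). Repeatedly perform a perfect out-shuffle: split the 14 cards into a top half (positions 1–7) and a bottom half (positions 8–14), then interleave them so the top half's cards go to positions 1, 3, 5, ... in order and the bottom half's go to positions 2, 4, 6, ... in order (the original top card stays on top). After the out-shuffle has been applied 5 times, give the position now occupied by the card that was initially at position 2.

Track the card's position through each out-shuffle:
2 → 3 → 5 → 9 → 4 → 7

7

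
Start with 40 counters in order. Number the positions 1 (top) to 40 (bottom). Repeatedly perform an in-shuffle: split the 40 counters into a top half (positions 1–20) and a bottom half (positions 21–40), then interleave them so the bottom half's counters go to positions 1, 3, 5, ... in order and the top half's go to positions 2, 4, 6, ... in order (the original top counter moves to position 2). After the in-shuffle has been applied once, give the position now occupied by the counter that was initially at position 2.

Track the counter's position through each in-shuffle:
2 → 4

4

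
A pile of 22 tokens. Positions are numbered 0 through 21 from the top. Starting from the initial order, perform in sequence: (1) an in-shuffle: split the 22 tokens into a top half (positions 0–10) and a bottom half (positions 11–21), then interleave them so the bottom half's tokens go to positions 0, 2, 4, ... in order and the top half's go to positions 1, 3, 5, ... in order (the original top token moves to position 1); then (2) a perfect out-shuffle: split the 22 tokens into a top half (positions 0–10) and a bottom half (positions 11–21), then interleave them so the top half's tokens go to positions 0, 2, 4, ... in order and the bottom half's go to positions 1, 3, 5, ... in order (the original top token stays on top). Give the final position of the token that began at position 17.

Track the token from position 17 forward through each operation:
  after op 1 (in-shuffle): 17 → 12
  after op 2 (out-shuffle): 12 → 3

3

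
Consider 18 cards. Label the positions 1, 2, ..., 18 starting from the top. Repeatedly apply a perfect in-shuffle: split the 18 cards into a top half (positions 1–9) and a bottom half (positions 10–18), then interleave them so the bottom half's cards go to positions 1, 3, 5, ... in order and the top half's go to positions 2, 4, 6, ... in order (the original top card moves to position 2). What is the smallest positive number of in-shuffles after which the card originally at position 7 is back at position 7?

Follow position 7 under repeated in-shuffles:
7 → 14 → 9 → 18 → 17 → 15 → 11 → 3 → 6 → 12 → 5 → 10 → 1 → 2 → 4 → 8 → 16 → 13 → 7
It first returns after 18 in-shuffles.

18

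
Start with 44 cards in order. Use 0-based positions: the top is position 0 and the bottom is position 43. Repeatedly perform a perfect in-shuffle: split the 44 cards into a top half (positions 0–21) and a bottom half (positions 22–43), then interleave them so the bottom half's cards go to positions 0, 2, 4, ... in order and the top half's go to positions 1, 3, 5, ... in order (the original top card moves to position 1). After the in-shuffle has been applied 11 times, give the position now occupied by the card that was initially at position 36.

40

Track the card's position through each in-shuffle:
36 → 28 → 12 → 25 → 6 → 13 → 27 → 10 → 21 → 43 → 42 → 40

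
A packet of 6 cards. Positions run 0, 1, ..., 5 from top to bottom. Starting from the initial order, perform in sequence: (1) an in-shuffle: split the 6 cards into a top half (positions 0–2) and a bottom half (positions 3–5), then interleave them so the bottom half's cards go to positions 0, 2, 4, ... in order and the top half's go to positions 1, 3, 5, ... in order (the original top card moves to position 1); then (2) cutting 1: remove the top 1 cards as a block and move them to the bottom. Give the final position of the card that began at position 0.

0

Track the card from position 0 forward through each operation:
  after op 1 (in-shuffle): 0 → 1
  after op 2 (cut 1): 1 → 0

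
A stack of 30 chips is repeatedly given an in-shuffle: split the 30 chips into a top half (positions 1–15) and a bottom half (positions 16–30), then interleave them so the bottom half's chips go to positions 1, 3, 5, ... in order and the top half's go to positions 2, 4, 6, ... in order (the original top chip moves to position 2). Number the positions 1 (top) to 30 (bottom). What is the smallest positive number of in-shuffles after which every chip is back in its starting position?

5

The in-shuffle permutes the 30 positions with cycle lengths [5, 5, 5, 5, 5, 5].
Every chip is home exactly when every cycle has completed a whole number of laps, i.e. after lcm(5) = 5 in-shuffles.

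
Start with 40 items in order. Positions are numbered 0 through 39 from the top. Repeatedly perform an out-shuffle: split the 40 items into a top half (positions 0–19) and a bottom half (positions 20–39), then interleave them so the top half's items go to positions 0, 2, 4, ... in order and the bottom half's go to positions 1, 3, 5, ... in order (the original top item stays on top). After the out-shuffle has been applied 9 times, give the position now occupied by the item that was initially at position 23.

37

Track the item's position through each out-shuffle:
23 → 7 → 14 → 28 → 17 → 34 → 29 → 19 → 38 → 37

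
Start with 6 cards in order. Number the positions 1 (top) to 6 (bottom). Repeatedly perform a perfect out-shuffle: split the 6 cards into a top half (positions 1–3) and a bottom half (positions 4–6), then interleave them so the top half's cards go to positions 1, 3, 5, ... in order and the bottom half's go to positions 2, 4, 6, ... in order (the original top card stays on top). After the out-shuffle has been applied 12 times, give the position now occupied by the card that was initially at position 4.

4

Track the card's position through each out-shuffle:
4 → 2 → 3 → 5 → 4 → 2 → 3 → 5 → 4 → 2 → 3 → 5 → 4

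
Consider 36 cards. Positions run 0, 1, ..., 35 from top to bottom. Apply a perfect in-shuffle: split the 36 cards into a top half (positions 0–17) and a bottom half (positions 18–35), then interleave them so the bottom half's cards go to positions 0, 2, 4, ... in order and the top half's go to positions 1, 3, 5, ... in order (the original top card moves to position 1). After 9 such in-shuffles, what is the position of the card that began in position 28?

10

Track the card's position through each in-shuffle:
28 → 20 → 4 → 9 → 19 → 2 → 5 → 11 → 23 → 10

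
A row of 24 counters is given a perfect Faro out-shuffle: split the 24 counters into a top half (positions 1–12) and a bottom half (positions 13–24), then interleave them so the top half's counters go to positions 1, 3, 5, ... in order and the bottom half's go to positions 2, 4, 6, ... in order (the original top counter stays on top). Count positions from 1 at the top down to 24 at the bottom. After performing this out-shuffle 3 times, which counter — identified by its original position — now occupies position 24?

24

Work backwards from position 24, undoing one out-shuffle at a time:
24 ← 24 ← 24 ← 24
So the counter now at position 24 started at position 24.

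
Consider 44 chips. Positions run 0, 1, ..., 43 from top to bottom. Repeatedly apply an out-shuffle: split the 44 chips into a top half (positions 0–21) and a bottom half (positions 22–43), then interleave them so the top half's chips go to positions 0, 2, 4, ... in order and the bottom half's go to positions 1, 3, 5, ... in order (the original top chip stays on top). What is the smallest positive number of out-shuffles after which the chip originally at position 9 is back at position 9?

Follow position 9 under repeated out-shuffles:
9 → 18 → 36 → 29 → 15 → 30 → 17 → 34 → 25 → 7 → 14 → 28 → 13 → 26 → 9
It first returns after 14 out-shuffles.

14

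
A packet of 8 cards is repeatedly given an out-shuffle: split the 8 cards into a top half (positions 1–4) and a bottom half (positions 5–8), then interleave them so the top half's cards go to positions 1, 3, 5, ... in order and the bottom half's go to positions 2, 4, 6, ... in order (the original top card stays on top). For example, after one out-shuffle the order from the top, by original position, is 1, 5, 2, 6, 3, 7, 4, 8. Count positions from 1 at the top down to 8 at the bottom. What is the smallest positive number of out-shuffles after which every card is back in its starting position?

3

The out-shuffle permutes the 8 positions with cycle lengths [1, 1, 3, 3].
Every card is home exactly when every cycle has completed a whole number of laps, i.e. after lcm(1, 3) = 3 out-shuffles.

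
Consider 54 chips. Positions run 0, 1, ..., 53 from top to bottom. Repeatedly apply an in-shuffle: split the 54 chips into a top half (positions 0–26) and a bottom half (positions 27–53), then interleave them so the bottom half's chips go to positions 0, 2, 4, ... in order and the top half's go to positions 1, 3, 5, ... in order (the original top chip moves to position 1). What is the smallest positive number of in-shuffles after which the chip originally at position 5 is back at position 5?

20

Follow position 5 under repeated in-shuffles:
5 → 11 → 23 → 47 → 40 → 26 → 53 → 52 → 50 → 46 → 38 → 22 → 45 → 36 → 18 → 37 → 20 → 41 → 28 → 2 → 5
It first returns after 20 in-shuffles.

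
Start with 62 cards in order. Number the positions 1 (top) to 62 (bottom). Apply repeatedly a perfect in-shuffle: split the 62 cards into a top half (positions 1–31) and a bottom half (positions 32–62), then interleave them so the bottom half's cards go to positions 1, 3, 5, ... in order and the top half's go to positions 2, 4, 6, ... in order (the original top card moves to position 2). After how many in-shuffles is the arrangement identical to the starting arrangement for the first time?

6

The in-shuffle permutes the 62 positions with cycle lengths [2, 3, 3, 6, 6, 6, 6, 6, 6, 6, 6, 6].
Every card is home exactly when every cycle has completed a whole number of laps, i.e. after lcm(2, 3, 6) = 6 in-shuffles.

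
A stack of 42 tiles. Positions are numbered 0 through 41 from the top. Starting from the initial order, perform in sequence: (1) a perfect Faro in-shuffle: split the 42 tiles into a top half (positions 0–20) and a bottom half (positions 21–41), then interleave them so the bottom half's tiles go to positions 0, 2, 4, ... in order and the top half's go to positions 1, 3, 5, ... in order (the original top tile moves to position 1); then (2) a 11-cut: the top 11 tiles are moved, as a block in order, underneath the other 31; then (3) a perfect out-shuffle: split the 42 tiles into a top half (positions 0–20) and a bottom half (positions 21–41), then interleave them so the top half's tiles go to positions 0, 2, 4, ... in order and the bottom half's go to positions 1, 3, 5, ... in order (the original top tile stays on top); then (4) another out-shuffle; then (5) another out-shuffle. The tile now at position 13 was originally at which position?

35

Undo the operations in reverse order, starting from position 13:
  undo op 5 (out-shuffle, from bottom half): 13 ← 27
  undo op 4 (out-shuffle, from bottom half): 27 ← 34
  undo op 3 (out-shuffle, from top half): 34 ← 17
  undo op 2 (cut 11): 17 ← 28
  undo op 1 (in-shuffle, from bottom half): 28 ← 35
So the tile at position 13 came from original position 35.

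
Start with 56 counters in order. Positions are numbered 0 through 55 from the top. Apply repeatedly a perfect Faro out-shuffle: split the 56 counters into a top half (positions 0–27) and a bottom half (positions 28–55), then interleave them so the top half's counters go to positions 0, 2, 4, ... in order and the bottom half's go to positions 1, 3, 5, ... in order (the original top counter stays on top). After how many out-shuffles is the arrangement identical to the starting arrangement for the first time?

20

The out-shuffle permutes the 56 positions with cycle lengths [1, 1, 4, 10, 20, 20].
Every counter is home exactly when every cycle has completed a whole number of laps, i.e. after lcm(1, 4, 10, 20) = 20 out-shuffles.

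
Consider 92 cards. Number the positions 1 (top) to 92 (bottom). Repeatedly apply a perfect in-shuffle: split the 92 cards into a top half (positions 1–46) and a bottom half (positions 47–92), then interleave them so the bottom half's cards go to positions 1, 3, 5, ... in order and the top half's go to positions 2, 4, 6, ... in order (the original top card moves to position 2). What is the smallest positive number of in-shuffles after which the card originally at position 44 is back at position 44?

10

Follow position 44 under repeated in-shuffles:
44 → 88 → 83 → 73 → 53 → 13 → 26 → 52 → 11 → 22 → 44
It first returns after 10 in-shuffles.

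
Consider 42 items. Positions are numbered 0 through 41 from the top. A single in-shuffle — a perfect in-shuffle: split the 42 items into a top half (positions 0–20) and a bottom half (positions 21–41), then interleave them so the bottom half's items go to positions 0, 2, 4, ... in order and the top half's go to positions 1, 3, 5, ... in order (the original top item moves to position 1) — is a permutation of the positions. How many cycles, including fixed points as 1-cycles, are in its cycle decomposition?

3

Trace each unvisited position around until it returns:
(0 1 3 7 15 31 ... len 14) (2 5 11 23 4 9 ... len 14) (6 13 27 12 25 8 ... len 14)
3 cycles in total.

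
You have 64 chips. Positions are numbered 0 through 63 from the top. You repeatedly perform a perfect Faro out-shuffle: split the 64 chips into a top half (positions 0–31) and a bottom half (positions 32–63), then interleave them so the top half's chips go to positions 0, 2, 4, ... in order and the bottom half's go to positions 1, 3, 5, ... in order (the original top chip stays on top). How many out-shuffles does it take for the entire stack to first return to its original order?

6

The out-shuffle permutes the 64 positions with cycle lengths [1, 1, 2, 3, 3, 6, 6, 6, 6, 6, 6, 6, 6, 6].
Every chip is home exactly when every cycle has completed a whole number of laps, i.e. after lcm(1, 2, 3, 6) = 6 out-shuffles.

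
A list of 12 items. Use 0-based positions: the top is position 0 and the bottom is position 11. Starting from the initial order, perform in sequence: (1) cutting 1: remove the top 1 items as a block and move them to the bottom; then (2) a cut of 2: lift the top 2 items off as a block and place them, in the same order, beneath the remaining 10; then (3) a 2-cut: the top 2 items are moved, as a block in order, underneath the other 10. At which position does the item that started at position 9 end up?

4

Track the item from position 9 forward through each operation:
  after op 1 (cut 1): 9 → 8
  after op 2 (cut 2): 8 → 6
  after op 3 (cut 2): 6 → 4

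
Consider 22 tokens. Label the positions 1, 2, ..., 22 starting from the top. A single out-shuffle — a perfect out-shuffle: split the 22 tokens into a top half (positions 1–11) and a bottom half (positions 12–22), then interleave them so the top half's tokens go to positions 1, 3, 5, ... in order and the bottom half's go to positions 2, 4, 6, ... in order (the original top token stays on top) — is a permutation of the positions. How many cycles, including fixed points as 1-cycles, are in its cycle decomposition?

Trace each unvisited position around until it returns:
(1) (2 3 5 9 17 12) (4 7 13) (6 11 21 20 18 14) (8 15) (10 19 16) (22)
7 cycles in total.

7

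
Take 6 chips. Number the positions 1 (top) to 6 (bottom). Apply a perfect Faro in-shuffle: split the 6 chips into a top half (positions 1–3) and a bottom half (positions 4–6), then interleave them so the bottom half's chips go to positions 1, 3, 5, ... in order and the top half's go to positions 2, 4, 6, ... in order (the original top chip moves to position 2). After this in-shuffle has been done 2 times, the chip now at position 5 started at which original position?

Work backwards from position 5, undoing one in-shuffle at a time:
5 ← 6 ← 3
So the chip now at position 5 started at position 3.

3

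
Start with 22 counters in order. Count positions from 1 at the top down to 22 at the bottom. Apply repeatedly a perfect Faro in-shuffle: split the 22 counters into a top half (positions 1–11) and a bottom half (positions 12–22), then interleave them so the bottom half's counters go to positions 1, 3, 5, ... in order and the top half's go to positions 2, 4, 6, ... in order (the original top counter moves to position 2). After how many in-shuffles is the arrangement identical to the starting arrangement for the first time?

11

The in-shuffle permutes the 22 positions with cycle lengths [11, 11].
Every counter is home exactly when every cycle has completed a whole number of laps, i.e. after lcm(11) = 11 in-shuffles.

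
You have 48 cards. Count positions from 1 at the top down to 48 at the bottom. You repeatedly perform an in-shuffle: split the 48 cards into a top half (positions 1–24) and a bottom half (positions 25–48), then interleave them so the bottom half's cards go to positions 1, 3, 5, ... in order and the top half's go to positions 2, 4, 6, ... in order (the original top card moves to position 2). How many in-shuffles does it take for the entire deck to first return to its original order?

The in-shuffle permutes the 48 positions with cycle lengths [3, 3, 21, 21].
Every card is home exactly when every cycle has completed a whole number of laps, i.e. after lcm(3, 21) = 21 in-shuffles.

21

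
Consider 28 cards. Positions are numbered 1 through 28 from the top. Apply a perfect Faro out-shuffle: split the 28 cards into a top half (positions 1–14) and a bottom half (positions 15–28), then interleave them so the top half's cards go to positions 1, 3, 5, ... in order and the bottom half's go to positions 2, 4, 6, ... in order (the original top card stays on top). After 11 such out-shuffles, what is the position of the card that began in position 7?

Track the card's position through each out-shuffle:
7 → 13 → 25 → 22 → 16 → 4 → 7 → 13 → 25 → 22 → 16 → 4

4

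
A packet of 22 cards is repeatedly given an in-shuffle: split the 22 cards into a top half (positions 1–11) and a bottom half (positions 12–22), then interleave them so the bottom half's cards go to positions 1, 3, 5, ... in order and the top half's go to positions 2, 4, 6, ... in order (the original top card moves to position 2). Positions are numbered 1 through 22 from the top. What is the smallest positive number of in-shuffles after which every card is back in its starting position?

11

The in-shuffle permutes the 22 positions with cycle lengths [11, 11].
Every card is home exactly when every cycle has completed a whole number of laps, i.e. after lcm(11) = 11 in-shuffles.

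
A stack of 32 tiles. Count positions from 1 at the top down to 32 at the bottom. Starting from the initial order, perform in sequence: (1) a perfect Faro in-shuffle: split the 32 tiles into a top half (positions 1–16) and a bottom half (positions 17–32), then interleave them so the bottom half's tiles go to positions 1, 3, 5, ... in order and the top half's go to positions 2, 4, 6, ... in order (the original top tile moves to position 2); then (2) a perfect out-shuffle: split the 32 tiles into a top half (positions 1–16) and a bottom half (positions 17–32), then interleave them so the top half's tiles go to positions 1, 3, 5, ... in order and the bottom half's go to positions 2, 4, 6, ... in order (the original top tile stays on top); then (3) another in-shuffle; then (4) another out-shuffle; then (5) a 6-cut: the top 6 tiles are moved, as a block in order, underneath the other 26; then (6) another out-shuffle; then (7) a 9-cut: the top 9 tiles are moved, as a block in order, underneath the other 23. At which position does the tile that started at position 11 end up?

Track the tile from position 11 forward through each operation:
  after op 1 (in-shuffle): 11 → 22
  after op 2 (out-shuffle): 22 → 12
  after op 3 (in-shuffle): 12 → 24
  after op 4 (out-shuffle): 24 → 16
  after op 5 (cut 6): 16 → 10
  after op 6 (out-shuffle): 10 → 19
  after op 7 (cut 9): 19 → 10

10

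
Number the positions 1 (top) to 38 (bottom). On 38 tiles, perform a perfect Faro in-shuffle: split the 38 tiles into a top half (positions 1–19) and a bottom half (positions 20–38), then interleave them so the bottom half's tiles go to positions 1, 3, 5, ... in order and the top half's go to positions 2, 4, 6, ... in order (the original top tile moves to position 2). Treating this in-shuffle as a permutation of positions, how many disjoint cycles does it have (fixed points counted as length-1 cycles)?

Trace each unvisited position around until it returns:
(1 2 4 8 16 32 ... len 12) (3 6 12 24 9 18 ... len 12) (7 14 28 17 34 29 ... len 12) (13 26)
4 cycles in total.

4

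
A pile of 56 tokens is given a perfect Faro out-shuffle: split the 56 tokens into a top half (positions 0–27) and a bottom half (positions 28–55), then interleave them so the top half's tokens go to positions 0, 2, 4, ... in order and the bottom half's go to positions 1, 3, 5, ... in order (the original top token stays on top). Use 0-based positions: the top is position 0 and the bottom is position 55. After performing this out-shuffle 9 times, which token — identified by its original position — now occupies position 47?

Work backwards from position 47, undoing one out-shuffle at a time:
47 ← 51 ← 53 ← 54 ← 27 ← 41 ← 48 ← 24 ← 12 ← 6
So the token now at position 47 started at position 6.

6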